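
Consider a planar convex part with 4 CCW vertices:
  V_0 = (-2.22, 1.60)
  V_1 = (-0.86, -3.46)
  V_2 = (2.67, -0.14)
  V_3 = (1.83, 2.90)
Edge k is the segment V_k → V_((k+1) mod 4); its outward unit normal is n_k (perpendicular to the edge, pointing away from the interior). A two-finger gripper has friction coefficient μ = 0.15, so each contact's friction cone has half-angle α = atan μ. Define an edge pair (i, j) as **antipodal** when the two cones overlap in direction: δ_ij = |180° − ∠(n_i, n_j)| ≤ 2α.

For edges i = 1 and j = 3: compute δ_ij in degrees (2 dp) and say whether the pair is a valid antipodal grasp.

δ = 25.45°, invalid

α = atan 0.15 = 8.53°;  2α = 17.06°
edge 1: e_1 = (+3.53, +3.32);  n_1 = (+0.6851, -0.7284)
edge 3: e_3 = (-4.05, -1.30);  n_3 = (-0.3056, +0.9522)
∠(n_1, n_3) = 154.55°
δ = |180° − 154.55°| = 25.45°
25.45° > 2α = 17.06°  →  invalid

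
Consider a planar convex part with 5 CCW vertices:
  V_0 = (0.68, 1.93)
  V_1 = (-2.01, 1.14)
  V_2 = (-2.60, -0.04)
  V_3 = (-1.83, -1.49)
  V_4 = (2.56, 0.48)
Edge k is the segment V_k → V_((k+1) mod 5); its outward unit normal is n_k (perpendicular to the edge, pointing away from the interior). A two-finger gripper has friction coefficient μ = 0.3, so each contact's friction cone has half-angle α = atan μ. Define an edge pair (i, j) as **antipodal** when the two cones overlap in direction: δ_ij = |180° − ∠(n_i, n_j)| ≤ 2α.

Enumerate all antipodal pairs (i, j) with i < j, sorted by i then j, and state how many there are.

α = atan 0.3 = 16.70°;  2α = 33.40°
n_0 = (-0.2818, +0.9595)
n_1 = (-0.8944, +0.4472)
n_2 = (-0.8832, -0.4690)
n_3 = (+0.4094, -0.9123)
n_4 = (+0.6107, +0.7918)
  (0,1): δ = 132.93°  ·
  (0,2): δ = 78.40°  ·
  (0,3): δ = 7.80°  ✓
  (0,4): δ = 125.99°  ·
  (1,2): δ = 125.47°  ·
  (1,3): δ = 39.27°  ·
  (1,4): δ = 78.92°  ·
  (2,3): δ = 93.80°  ·
  (2,4): δ = 24.39°  ✓
  (3,4): δ = 61.81°  ·
antipodal pairs: 2

count = 2; pairs: (0,3), (2,4)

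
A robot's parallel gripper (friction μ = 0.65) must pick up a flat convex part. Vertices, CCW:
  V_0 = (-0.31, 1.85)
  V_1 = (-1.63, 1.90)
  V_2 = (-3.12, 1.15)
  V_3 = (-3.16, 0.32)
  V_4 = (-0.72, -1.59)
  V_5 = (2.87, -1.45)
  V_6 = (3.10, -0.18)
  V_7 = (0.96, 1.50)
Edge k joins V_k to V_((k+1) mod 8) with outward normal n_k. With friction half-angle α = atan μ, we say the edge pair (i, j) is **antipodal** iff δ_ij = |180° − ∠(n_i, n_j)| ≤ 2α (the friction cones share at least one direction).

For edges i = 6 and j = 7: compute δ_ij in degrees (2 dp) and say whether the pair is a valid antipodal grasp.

α = atan 0.65 = 33.02°;  2α = 66.05°
edge 6: e_6 = (-2.14, +1.68);  n_6 = (+0.6175, +0.7866)
edge 7: e_7 = (-1.27, +0.35);  n_7 = (+0.2657, +0.9641)
∠(n_6, n_7) = 22.73°
δ = |180° − 22.73°| = 157.27°
157.27° > 2α = 66.05°  →  invalid

δ = 157.27°, invalid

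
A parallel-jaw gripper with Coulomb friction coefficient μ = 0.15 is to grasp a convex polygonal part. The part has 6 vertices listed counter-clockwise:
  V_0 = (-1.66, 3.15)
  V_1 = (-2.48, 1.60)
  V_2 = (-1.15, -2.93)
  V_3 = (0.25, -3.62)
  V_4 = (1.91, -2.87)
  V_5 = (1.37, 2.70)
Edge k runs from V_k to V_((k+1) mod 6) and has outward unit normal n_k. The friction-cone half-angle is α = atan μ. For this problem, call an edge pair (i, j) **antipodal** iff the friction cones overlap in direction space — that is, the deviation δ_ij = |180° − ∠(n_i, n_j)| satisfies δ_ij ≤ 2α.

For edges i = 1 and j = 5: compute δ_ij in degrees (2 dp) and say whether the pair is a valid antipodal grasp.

δ = 65.19°, invalid

α = atan 0.15 = 8.53°;  2α = 17.06°
edge 1: e_1 = (+1.33, -4.53);  n_1 = (-0.9595, -0.2817)
edge 5: e_5 = (-3.03, +0.45);  n_5 = (+0.1469, +0.9892)
∠(n_1, n_5) = 114.81°
δ = |180° − 114.81°| = 65.19°
65.19° > 2α = 17.06°  →  invalid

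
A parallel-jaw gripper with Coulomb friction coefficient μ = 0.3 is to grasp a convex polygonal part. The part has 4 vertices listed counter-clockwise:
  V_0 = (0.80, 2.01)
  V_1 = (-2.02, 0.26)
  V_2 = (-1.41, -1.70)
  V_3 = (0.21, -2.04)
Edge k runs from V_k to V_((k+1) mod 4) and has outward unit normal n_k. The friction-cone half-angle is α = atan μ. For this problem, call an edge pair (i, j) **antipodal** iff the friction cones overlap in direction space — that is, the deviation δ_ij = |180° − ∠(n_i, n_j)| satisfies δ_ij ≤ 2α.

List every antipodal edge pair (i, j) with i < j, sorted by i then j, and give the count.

α = atan 0.3 = 16.70°;  2α = 33.40°
n_0 = (-0.5273, +0.8497)
n_1 = (-0.9548, -0.2972)
n_2 = (-0.2054, -0.9787)
n_3 = (+0.9896, -0.1442)
  (0,1): δ = 104.53°  ·
  (0,2): δ = 43.68°  ·
  (0,3): δ = 49.89°  ·
  (1,2): δ = 119.14°  ·
  (1,3): δ = 25.58°  ✓
  (2,3): δ = 86.44°  ·
antipodal pairs: 1

count = 1; pairs: (1,3)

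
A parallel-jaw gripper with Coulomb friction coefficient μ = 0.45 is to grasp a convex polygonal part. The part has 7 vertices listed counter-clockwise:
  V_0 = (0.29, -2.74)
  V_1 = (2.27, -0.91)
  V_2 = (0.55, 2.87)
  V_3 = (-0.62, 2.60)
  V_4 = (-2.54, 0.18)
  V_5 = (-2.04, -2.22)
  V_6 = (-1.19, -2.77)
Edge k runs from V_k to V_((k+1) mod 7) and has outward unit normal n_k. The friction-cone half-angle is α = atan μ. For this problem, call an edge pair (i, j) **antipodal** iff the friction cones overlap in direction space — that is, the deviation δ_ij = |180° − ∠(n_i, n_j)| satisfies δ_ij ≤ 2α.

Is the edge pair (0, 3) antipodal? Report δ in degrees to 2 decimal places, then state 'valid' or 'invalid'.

δ = 8.83°, valid

α = atan 0.45 = 24.23°;  2α = 48.46°
edge 0: e_0 = (+1.98, +1.83);  n_0 = (+0.6787, -0.7344)
edge 3: e_3 = (-1.92, -2.42);  n_3 = (-0.7834, +0.6215)
∠(n_0, n_3) = 171.17°
δ = |180° − 171.17°| = 8.83°
8.83° ≤ 2α = 48.46°  →  valid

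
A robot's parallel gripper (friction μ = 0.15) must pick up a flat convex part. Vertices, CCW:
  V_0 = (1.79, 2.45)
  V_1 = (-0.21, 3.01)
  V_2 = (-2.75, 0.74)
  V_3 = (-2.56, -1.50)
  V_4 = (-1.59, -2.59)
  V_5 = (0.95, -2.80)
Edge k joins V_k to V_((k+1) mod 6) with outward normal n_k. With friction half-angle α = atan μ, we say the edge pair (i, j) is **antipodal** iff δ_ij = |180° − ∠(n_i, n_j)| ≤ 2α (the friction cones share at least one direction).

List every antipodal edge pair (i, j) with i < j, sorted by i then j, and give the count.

α = atan 0.15 = 8.53°;  2α = 17.06°
n_0 = (+0.2696, +0.9630)
n_1 = (-0.6664, +0.7456)
n_2 = (-0.9964, -0.0845)
n_3 = (-0.7470, -0.6648)
n_4 = (-0.0824, -0.9966)
n_5 = (+0.9874, -0.1580)
  (0,1): δ = 122.57°  ·
  (0,2): δ = 69.51°  ·
  (0,3): δ = 32.69°  ·
  (0,4): δ = 10.92°  ✓
  (0,5): δ = 96.55°  ·
  (1,2): δ = 126.94°  ·
  (1,3): δ = 90.12°  ·
  (1,4): δ = 46.51°  ·
  (1,5): δ = 39.12°  ·
  (2,3): δ = 143.18°  ·
  (2,4): δ = 99.57°  ·
  (2,5): δ = 13.94°  ✓
  (3,4): δ = 136.39°  ·
  (3,5): δ = 50.76°  ·
  (4,5): δ = 94.36°  ·
antipodal pairs: 2

count = 2; pairs: (0,4), (2,5)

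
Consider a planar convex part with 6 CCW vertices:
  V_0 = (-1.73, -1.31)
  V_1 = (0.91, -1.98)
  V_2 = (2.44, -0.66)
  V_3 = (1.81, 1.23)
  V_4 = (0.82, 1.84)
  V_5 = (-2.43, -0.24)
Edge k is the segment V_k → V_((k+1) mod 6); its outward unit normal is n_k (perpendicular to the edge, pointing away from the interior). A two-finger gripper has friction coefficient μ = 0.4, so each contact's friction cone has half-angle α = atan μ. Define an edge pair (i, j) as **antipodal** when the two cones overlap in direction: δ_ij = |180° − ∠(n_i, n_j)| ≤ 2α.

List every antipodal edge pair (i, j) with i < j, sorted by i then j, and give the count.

count = 4; pairs: (0,3), (1,4), (2,5), (3,5)

α = atan 0.4 = 21.80°;  2α = 43.60°
n_0 = (-0.2460, -0.9693)
n_1 = (+0.6532, -0.7572)
n_2 = (+0.9487, +0.3162)
n_3 = (+0.5246, +0.8514)
n_4 = (-0.5391, +0.8423)
n_5 = (-0.8368, -0.5475)
  (0,1): δ = 124.97°  ·
  (0,2): δ = 57.32°  ·
  (0,3): δ = 17.40°  ✓
  (0,4): δ = 46.86°  ·
  (0,5): δ = 137.43°  ·
  (1,2): δ = 112.35°  ·
  (1,3): δ = 72.43°  ·
  (1,4): δ = 8.17°  ✓
  (1,5): δ = 82.41°  ·
  (2,3): δ = 140.07°  ·
  (2,4): δ = 75.82°  ·
  (2,5): δ = 14.76°  ✓
  (3,4): δ = 115.74°  ·
  (3,5): δ = 25.17°  ✓
  (4,5): δ = 89.43°  ·
antipodal pairs: 4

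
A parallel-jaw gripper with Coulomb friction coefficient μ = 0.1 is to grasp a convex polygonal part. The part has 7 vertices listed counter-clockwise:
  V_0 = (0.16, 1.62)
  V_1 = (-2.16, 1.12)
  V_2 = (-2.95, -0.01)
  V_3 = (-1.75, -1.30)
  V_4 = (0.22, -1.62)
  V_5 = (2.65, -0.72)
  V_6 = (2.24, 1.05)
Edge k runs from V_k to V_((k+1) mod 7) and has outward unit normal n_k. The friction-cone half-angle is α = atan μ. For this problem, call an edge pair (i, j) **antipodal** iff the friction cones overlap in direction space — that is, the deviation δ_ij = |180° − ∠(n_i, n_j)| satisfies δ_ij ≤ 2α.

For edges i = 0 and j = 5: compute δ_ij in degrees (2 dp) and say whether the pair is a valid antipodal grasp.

δ = 90.88°, invalid

α = atan 0.1 = 5.71°;  2α = 11.42°
edge 0: e_0 = (-2.32, -0.50);  n_0 = (-0.2107, +0.9776)
edge 5: e_5 = (-0.41, +1.77);  n_5 = (+0.9742, +0.2257)
∠(n_0, n_5) = 89.12°
δ = |180° − 89.12°| = 90.88°
90.88° > 2α = 11.42°  →  invalid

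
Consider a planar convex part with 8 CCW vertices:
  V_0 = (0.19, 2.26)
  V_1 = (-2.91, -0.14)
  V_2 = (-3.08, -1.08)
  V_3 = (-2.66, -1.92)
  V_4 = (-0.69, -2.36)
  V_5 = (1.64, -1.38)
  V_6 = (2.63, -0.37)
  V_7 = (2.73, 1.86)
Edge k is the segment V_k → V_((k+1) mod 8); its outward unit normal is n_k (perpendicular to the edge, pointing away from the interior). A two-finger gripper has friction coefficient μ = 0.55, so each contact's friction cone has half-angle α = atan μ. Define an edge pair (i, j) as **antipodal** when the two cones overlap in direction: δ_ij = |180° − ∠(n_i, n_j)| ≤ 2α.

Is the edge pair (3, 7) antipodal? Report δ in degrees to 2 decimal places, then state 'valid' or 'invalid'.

δ = 3.64°, valid

α = atan 0.55 = 28.81°;  2α = 57.62°
edge 3: e_3 = (+1.97, -0.44);  n_3 = (-0.2180, -0.9760)
edge 7: e_7 = (-2.54, +0.40);  n_7 = (+0.1556, +0.9878)
∠(n_3, n_7) = 176.36°
δ = |180° − 176.36°| = 3.64°
3.64° ≤ 2α = 57.62°  →  valid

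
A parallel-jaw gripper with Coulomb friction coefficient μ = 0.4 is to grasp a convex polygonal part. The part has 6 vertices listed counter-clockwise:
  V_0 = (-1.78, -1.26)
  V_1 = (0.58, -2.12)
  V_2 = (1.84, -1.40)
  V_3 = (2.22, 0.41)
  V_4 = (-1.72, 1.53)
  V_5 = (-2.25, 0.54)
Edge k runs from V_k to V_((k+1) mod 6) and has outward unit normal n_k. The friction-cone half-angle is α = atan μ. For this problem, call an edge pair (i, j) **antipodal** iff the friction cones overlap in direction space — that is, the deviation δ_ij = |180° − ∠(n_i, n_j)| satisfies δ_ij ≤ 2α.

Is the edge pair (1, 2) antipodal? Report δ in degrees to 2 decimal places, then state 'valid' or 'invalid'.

δ = 131.60°, invalid

α = atan 0.4 = 21.80°;  2α = 43.60°
edge 1: e_1 = (+1.26, +0.72);  n_1 = (+0.4961, -0.8682)
edge 2: e_2 = (+0.38, +1.81);  n_2 = (+0.9787, -0.2055)
∠(n_1, n_2) = 48.40°
δ = |180° − 48.40°| = 131.60°
131.60° > 2α = 43.60°  →  invalid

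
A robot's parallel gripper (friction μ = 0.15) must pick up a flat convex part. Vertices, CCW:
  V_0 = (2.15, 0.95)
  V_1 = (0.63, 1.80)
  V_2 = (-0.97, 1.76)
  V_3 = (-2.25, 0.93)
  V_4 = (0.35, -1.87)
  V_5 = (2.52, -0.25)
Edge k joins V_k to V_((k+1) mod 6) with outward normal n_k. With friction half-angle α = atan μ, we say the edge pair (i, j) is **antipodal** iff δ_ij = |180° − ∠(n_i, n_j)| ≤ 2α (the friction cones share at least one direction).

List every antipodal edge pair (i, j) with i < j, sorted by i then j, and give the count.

count = 1; pairs: (2,4)

α = atan 0.15 = 8.53°;  2α = 17.06°
n_0 = (+0.4881, +0.8728)
n_1 = (-0.0250, +0.9997)
n_2 = (-0.5441, +0.8390)
n_3 = (-0.7328, -0.6805)
n_4 = (+0.5982, -0.8013)
n_5 = (+0.9556, +0.2946)
  (0,1): δ = 149.35°  ·
  (0,2): δ = 117.82°  ·
  (0,3): δ = 17.91°  ·
  (0,4): δ = 65.96°  ·
  (0,5): δ = 136.35°  ·
  (1,2): δ = 148.47°  ·
  (1,3): δ = 48.55°  ·
  (1,4): δ = 35.31°  ·
  (1,5): δ = 105.70°  ·
  (2,3): δ = 80.08°  ·
  (2,4): δ = 3.78°  ✓
  (2,5): δ = 74.18°  ·
  (3,4): δ = 96.14°  ·
  (3,5): δ = 25.74°  ·
  (4,5): δ = 109.61°  ·
antipodal pairs: 1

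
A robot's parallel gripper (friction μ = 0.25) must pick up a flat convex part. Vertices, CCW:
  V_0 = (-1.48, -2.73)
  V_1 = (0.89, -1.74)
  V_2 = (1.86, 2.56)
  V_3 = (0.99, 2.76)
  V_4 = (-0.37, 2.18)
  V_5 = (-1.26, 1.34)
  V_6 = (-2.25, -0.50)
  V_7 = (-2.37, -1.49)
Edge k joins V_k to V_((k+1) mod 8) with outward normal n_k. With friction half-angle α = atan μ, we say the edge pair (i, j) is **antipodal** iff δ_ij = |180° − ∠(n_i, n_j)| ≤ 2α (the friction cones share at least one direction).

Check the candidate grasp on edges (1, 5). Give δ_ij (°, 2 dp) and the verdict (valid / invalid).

δ = 15.57°, valid

α = atan 0.25 = 14.04°;  2α = 28.07°
edge 1: e_1 = (+0.97, +4.30);  n_1 = (+0.9755, -0.2201)
edge 5: e_5 = (-0.99, -1.84);  n_5 = (-0.8806, +0.4738)
∠(n_1, n_5) = 164.43°
δ = |180° − 164.43°| = 15.57°
15.57° ≤ 2α = 28.07°  →  valid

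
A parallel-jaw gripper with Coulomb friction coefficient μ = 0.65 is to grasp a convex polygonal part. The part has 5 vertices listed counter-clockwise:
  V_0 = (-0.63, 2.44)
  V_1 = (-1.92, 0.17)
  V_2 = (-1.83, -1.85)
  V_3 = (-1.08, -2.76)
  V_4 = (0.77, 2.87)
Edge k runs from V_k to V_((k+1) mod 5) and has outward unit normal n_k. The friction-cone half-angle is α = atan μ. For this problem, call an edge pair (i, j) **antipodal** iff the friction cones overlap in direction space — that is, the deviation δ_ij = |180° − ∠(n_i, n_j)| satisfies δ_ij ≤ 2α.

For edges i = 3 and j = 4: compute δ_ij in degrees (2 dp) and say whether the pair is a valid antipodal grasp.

α = atan 0.65 = 33.02°;  2α = 66.05°
edge 3: e_3 = (+1.85, +5.63);  n_3 = (+0.9500, -0.3122)
edge 4: e_4 = (-1.40, -0.43);  n_4 = (-0.2936, +0.9559)
∠(n_3, n_4) = 125.26°
δ = |180° − 125.26°| = 54.74°
54.74° ≤ 2α = 66.05°  →  valid

δ = 54.74°, valid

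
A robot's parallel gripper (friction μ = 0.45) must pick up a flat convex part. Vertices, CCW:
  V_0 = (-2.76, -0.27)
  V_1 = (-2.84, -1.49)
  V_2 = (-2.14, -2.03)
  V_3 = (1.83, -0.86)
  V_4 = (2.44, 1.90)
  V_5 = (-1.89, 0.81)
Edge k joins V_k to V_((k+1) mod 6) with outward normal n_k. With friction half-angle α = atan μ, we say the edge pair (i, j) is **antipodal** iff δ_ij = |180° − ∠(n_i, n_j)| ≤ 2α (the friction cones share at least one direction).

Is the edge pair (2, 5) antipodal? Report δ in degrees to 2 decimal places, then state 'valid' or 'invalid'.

δ = 34.73°, valid

α = atan 0.45 = 24.23°;  2α = 48.46°
edge 2: e_2 = (+3.97, +1.17);  n_2 = (+0.2827, -0.9592)
edge 5: e_5 = (-0.87, -1.08);  n_5 = (-0.7788, +0.6273)
∠(n_2, n_5) = 145.27°
δ = |180° − 145.27°| = 34.73°
34.73° ≤ 2α = 48.46°  →  valid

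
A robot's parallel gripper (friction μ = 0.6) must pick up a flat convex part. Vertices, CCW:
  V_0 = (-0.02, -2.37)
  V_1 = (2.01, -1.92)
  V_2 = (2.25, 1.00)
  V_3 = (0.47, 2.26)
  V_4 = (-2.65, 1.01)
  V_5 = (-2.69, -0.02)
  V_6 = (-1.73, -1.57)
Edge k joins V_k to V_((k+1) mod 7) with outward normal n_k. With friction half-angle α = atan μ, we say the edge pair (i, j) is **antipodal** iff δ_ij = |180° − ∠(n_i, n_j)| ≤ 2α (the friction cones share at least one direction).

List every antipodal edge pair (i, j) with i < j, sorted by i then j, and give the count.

α = atan 0.6 = 30.96°;  2α = 61.93°
n_0 = (+0.2164, -0.9763)
n_1 = (+0.9966, -0.0819)
n_2 = (+0.5778, +0.8162)
n_3 = (-0.3719, +0.9283)
n_4 = (-0.9992, +0.0388)
n_5 = (-0.8501, -0.5265)
n_6 = (-0.4238, -0.9058)
  (0,1): δ = 107.20°  ·
  (0,2): δ = 47.79°  ✓
  (0,3): δ = 9.33°  ✓
  (0,4): δ = 75.28°  ·
  (0,5): δ = 109.27°  ·
  (0,6): δ = 142.43°  ·
  (1,2): δ = 120.59°  ·
  (1,3): δ = 63.47°  ·
  (1,4): δ = 2.47°  ✓
  (1,5): δ = 36.47°  ✓
  (1,6): δ = 69.63°  ·
  (2,3): δ = 122.87°  ·
  (2,4): δ = 56.93°  ✓
  (2,5): δ = 22.93°  ✓
  (2,6): δ = 10.22°  ✓
  (3,4): δ = 114.06°  ·
  (3,5): δ = 80.06°  ·
  (3,6): δ = 46.90°  ✓
  (4,5): δ = 146.00°  ·
  (4,6): δ = 112.85°  ·
  (5,6): δ = 146.84°  ·
antipodal pairs: 8

count = 8; pairs: (0,2), (0,3), (1,4), (1,5), (2,4), (2,5), (2,6), (3,6)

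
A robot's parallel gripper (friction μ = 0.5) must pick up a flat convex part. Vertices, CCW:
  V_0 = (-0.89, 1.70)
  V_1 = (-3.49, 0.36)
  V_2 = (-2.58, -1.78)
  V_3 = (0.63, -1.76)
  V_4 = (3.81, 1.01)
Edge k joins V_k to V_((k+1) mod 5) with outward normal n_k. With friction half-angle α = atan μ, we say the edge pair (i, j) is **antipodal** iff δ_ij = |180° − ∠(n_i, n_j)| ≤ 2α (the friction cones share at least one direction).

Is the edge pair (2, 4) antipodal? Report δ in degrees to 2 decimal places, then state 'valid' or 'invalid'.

α = atan 0.5 = 26.57°;  2α = 53.13°
edge 2: e_2 = (+3.21, +0.02);  n_2 = (+0.0062, -1.0000)
edge 4: e_4 = (-4.70, +0.69);  n_4 = (+0.1453, +0.9894)
∠(n_2, n_4) = 171.29°
δ = |180° − 171.29°| = 8.71°
8.71° ≤ 2α = 53.13°  →  valid

δ = 8.71°, valid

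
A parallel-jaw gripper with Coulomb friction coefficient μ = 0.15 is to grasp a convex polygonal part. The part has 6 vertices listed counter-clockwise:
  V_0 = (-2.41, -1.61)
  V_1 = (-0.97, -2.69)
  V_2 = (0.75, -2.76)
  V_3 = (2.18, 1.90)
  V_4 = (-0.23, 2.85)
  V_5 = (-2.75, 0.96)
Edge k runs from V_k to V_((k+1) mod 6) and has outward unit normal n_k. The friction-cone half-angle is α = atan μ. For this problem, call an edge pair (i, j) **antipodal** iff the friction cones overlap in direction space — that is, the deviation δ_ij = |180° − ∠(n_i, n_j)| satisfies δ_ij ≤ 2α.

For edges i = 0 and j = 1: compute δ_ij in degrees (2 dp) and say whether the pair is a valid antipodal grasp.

α = atan 0.15 = 8.53°;  2α = 17.06°
edge 0: e_0 = (+1.44, -1.08);  n_0 = (-0.6000, -0.8000)
edge 1: e_1 = (+1.72, -0.07);  n_1 = (-0.0407, -0.9992)
∠(n_0, n_1) = 34.54°
δ = |180° − 34.54°| = 145.46°
145.46° > 2α = 17.06°  →  invalid

δ = 145.46°, invalid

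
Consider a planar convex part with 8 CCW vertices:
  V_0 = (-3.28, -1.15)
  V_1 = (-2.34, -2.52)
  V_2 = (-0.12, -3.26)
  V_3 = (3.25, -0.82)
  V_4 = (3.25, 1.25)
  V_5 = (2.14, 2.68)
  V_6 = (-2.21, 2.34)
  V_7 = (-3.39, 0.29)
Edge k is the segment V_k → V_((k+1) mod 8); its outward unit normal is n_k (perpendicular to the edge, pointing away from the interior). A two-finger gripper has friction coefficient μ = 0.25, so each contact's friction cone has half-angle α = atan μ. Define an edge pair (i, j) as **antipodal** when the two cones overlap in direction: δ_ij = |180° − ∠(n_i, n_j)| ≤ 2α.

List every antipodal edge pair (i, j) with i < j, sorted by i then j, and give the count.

α = atan 0.25 = 14.04°;  2α = 28.07°
n_0 = (-0.8246, -0.5658)
n_1 = (-0.3162, -0.9487)
n_2 = (+0.5865, -0.8100)
n_3 = (+1.0000, -0.0000)
n_4 = (+0.7899, +0.6132)
n_5 = (-0.0779, +0.9970)
n_6 = (-0.8667, +0.4989)
n_7 = (-0.9971, -0.0762)
  (0,1): δ = 142.89°  ·
  (0,2): δ = 88.55°  ·
  (0,3): δ = 34.46°  ·
  (0,4): δ = 3.36°  ✓
  (0,5): δ = 60.01°  ·
  (0,6): δ = 115.62°  ·
  (0,7): δ = 149.91°  ·
  (1,2): δ = 125.66°  ·
  (1,3): δ = 71.57°  ·
  (1,4): δ = 33.75°  ·
  (1,5): δ = 22.90°  ✓
  (1,6): δ = 78.51°  ·
  (1,7): δ = 112.80°  ·
  (2,3): δ = 125.91°  ·
  (2,4): δ = 88.09°  ·
  (2,5): δ = 31.44°  ·
  (2,6): δ = 24.17°  ✓
  (2,7): δ = 58.46°  ·
  (3,4): δ = 142.18°  ·
  (3,5): δ = 85.53°  ·
  (3,6): δ = 29.93°  ·
  (3,7): δ = 4.37°  ✓
  (4,5): δ = 123.35°  ·
  (4,6): δ = 67.74°  ·
  (4,7): δ = 33.45°  ·
  (5,6): δ = 124.39°  ·
  (5,7): δ = 90.10°  ·
  (6,7): δ = 145.71°  ·
antipodal pairs: 4

count = 4; pairs: (0,4), (1,5), (2,6), (3,7)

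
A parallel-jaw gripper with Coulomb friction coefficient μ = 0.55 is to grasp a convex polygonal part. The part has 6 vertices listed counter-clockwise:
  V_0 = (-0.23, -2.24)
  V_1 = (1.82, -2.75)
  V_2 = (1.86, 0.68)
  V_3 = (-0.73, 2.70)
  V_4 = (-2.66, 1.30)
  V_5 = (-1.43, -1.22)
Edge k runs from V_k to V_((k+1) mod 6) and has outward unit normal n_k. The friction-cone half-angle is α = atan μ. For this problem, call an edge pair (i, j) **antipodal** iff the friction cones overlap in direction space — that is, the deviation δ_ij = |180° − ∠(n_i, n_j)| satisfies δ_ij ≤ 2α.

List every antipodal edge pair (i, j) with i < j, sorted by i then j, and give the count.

count = 7; pairs: (0,2), (0,3), (1,3), (1,4), (1,5), (2,4), (2,5)

α = atan 0.55 = 28.81°;  2α = 57.62°
n_0 = (-0.2414, -0.9704)
n_1 = (+0.9999, -0.0117)
n_2 = (+0.6150, +0.7885)
n_3 = (-0.5872, +0.8095)
n_4 = (-0.8987, -0.4386)
n_5 = (-0.6476, -0.7619)
  (0,1): δ = 76.70°  ·
  (0,2): δ = 23.98°  ✓
  (0,3): δ = 49.93°  ✓
  (0,4): δ = 129.99°  ·
  (0,5): δ = 153.61°  ·
  (1,2): δ = 127.28°  ·
  (1,3): δ = 53.38°  ✓
  (1,4): δ = 26.68°  ✓
  (1,5): δ = 50.30°  ✓
  (2,3): δ = 106.09°  ·
  (2,4): δ = 26.03°  ✓
  (2,5): δ = 2.41°  ✓
  (3,4): δ = 99.94°  ·
  (3,5): δ = 76.32°  ·
  (4,5): δ = 156.38°  ·
antipodal pairs: 7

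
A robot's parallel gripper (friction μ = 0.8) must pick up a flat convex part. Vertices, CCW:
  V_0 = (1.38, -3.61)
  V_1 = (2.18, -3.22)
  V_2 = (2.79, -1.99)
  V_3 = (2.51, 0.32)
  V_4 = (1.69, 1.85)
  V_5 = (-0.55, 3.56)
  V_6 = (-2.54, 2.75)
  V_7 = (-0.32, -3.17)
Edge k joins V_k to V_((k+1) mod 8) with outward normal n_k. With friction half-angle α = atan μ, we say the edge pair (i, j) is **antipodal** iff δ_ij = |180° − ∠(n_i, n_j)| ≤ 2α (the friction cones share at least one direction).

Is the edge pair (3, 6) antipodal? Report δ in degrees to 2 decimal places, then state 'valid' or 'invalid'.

α = atan 0.8 = 38.66°;  2α = 77.32°
edge 3: e_3 = (-0.82, +1.53);  n_3 = (+0.8814, +0.4724)
edge 6: e_6 = (+2.22, -5.92);  n_6 = (-0.9363, -0.3511)
∠(n_3, n_6) = 172.37°
δ = |180° − 172.37°| = 7.63°
7.63° ≤ 2α = 77.32°  →  valid

δ = 7.63°, valid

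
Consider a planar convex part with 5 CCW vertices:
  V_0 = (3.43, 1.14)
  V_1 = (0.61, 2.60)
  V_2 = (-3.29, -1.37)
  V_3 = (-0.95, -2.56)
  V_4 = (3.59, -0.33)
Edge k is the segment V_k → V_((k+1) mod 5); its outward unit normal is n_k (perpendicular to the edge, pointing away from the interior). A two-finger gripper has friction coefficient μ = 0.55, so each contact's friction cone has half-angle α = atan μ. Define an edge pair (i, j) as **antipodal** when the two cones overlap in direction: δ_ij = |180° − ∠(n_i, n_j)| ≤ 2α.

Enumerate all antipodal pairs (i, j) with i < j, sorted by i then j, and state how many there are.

α = atan 0.55 = 28.81°;  2α = 57.62°
n_0 = (+0.4598, +0.8880)
n_1 = (-0.7134, +0.7008)
n_2 = (-0.4533, -0.8914)
n_3 = (+0.4409, -0.8976)
n_4 = (+0.9941, +0.1082)
  (0,1): δ = 107.12°  ·
  (0,2): δ = 0.42°  ✓
  (0,3): δ = 53.53°  ✓
  (0,4): δ = 123.58°  ·
  (1,2): δ = 72.47°  ·
  (1,3): δ = 19.35°  ✓
  (1,4): δ = 50.70°  ✓
  (2,3): δ = 126.88°  ·
  (2,4): δ = 56.83°  ✓
  (3,4): δ = 109.95°  ·
antipodal pairs: 5

count = 5; pairs: (0,2), (0,3), (1,3), (1,4), (2,4)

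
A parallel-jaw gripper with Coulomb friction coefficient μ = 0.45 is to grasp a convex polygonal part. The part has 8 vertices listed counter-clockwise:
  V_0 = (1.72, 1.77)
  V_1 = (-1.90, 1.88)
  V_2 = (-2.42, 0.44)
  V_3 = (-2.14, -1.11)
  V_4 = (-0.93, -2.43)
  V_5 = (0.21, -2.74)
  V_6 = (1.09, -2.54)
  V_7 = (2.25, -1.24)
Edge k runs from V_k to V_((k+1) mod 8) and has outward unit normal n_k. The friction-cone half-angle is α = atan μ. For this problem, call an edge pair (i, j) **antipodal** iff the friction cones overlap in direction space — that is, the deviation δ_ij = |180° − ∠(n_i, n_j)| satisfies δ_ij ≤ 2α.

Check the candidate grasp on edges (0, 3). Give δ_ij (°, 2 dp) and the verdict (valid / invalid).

α = atan 0.45 = 24.23°;  2α = 48.46°
edge 0: e_0 = (-3.62, +0.11);  n_0 = (+0.0304, +0.9995)
edge 3: e_3 = (+1.21, -1.32);  n_3 = (-0.7372, -0.6757)
∠(n_0, n_3) = 134.25°
δ = |180° − 134.25°| = 45.75°
45.75° ≤ 2α = 48.46°  →  valid

δ = 45.75°, valid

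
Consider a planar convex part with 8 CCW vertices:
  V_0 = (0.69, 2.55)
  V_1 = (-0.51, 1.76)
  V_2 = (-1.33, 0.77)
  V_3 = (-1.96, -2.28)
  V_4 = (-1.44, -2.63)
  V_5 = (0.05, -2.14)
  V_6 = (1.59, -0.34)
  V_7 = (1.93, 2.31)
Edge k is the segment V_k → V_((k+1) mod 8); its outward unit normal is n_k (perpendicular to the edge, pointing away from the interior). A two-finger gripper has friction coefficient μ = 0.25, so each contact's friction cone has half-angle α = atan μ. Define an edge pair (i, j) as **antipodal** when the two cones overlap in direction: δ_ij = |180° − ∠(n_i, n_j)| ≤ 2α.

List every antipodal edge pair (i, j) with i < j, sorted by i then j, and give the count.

α = atan 0.25 = 14.04°;  2α = 28.07°
n_0 = (-0.5499, +0.8352)
n_1 = (-0.7701, +0.6379)
n_2 = (-0.9793, +0.2023)
n_3 = (-0.5584, -0.8296)
n_4 = (+0.3124, -0.9500)
n_5 = (+0.7599, -0.6501)
n_6 = (+0.9919, -0.1273)
n_7 = (+0.1900, +0.9818)
  (0,1): δ = 162.99°  ·
  (0,2): δ = 135.03°  ·
  (0,3): δ = 67.30°  ·
  (0,4): δ = 15.15°  ✓
  (0,5): δ = 16.09°  ✓
  (0,6): δ = 49.33°  ·
  (0,7): δ = 135.69°  ·
  (1,2): δ = 152.04°  ·
  (1,3): δ = 84.31°  ·
  (1,4): δ = 32.16°  ·
  (1,5): δ = 0.91°  ✓
  (1,6): δ = 32.32°  ·
  (1,7): δ = 118.68°  ·
  (2,3): δ = 112.27°  ·
  (2,4): δ = 60.13°  ·
  (2,5): δ = 28.88°  ·
  (2,6): δ = 4.36°  ✓
  (2,7): δ = 90.72°  ·
  (3,4): δ = 127.85°  ·
  (3,5): δ = 96.61°  ·
  (3,6): δ = 63.37°  ·
  (3,7): δ = 22.99°  ✓
  (4,5): δ = 148.75°  ·
  (4,6): δ = 115.52°  ·
  (4,7): δ = 29.16°  ·
  (5,6): δ = 146.76°  ·
  (5,7): δ = 60.41°  ·
  (6,7): δ = 93.64°  ·
antipodal pairs: 5

count = 5; pairs: (0,4), (0,5), (1,5), (2,6), (3,7)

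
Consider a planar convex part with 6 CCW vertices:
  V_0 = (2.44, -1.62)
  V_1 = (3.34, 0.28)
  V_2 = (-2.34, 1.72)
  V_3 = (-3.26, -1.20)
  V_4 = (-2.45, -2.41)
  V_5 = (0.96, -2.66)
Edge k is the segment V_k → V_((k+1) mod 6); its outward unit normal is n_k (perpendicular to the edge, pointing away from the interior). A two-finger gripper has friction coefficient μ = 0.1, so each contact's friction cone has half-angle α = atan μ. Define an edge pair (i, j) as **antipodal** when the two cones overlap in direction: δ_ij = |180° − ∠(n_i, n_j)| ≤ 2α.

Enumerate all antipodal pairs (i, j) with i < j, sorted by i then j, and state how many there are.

α = atan 0.1 = 5.71°;  2α = 11.42°
n_0 = (+0.9037, -0.4281)
n_1 = (+0.2457, +0.9693)
n_2 = (-0.9538, +0.3005)
n_3 = (-0.8310, -0.5563)
n_4 = (-0.0731, -0.9973)
n_5 = (+0.5749, -0.8182)
  (0,1): δ = 78.88°  ·
  (0,2): δ = 7.86°  ✓
  (0,3): δ = 59.15°  ·
  (0,4): δ = 111.15°  ·
  (0,5): δ = 150.44°  ·
  (1,2): δ = 93.26°  ·
  (1,3): δ = 41.97°  ·
  (1,4): δ = 10.03°  ✓
  (1,5): δ = 49.32°  ·
  (2,3): δ = 128.71°  ·
  (2,4): δ = 76.71°  ·
  (2,5): δ = 37.42°  ·
  (3,4): δ = 127.99°  ·
  (3,5): δ = 88.70°  ·
  (4,5): δ = 140.71°  ·
antipodal pairs: 2

count = 2; pairs: (0,2), (1,4)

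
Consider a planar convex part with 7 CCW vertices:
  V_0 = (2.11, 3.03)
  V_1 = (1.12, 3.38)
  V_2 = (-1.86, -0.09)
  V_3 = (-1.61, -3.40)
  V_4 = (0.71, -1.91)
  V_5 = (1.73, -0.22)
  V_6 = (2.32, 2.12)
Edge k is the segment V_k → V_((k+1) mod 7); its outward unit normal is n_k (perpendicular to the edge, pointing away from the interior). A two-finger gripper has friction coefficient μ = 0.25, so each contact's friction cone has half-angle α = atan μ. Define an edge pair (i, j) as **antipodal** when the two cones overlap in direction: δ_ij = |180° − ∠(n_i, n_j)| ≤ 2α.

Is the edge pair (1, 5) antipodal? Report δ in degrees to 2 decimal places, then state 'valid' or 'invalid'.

δ = 26.50°, valid

α = atan 0.25 = 14.04°;  2α = 28.07°
edge 1: e_1 = (-2.98, -3.47);  n_1 = (-0.7586, +0.6515)
edge 5: e_5 = (+0.59, +2.34);  n_5 = (+0.9697, -0.2445)
∠(n_1, n_5) = 153.50°
δ = |180° − 153.50°| = 26.50°
26.50° ≤ 2α = 28.07°  →  valid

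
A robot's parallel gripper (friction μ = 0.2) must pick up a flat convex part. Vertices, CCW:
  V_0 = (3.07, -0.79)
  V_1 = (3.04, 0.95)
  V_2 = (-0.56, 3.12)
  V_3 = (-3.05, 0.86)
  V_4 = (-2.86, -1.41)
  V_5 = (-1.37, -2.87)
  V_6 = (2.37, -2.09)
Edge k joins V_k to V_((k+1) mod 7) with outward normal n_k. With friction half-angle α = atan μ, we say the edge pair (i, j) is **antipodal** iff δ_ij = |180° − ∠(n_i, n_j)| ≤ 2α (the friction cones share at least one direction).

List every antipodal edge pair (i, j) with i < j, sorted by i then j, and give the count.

count = 3; pairs: (0,3), (1,4), (2,6)

α = atan 0.2 = 11.31°;  2α = 22.62°
n_0 = (+0.9999, +0.0172)
n_1 = (+0.5162, +0.8564)
n_2 = (-0.6721, +0.7405)
n_3 = (-0.9965, -0.0834)
n_4 = (-0.6999, -0.7143)
n_5 = (+0.2042, -0.9789)
n_6 = (+0.8805, -0.4741)
  (0,1): δ = 122.07°  ·
  (0,2): δ = 48.76°  ·
  (0,3): δ = 3.80°  ✓
  (0,4): δ = 44.59°  ·
  (0,5): δ = 100.79°  ·
  (0,6): δ = 150.71°  ·
  (1,2): δ = 106.69°  ·
  (1,3): δ = 54.13°  ·
  (1,4): δ = 13.34°  ✓
  (1,5): δ = 42.86°  ·
  (1,6): δ = 92.78°  ·
  (2,3): δ = 127.44°  ·
  (2,4): δ = 86.65°  ·
  (2,5): δ = 30.45°  ·
  (2,6): δ = 19.47°  ✓
  (3,4): δ = 139.20°  ·
  (3,5): δ = 83.00°  ·
  (3,6): δ = 33.09°  ·
  (4,5): δ = 123.80°  ·
  (4,6): δ = 73.88°  ·
  (5,6): δ = 130.08°  ·
antipodal pairs: 3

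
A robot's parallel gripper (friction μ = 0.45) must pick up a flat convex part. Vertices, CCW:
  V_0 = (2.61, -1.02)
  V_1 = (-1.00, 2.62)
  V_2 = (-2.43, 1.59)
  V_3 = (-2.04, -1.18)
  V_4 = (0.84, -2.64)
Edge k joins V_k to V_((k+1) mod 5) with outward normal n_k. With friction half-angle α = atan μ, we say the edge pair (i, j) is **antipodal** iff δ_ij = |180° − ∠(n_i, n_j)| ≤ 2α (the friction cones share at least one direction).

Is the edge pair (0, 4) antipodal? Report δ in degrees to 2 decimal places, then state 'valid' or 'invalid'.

δ = 87.70°, invalid

α = atan 0.45 = 24.23°;  2α = 48.46°
edge 0: e_0 = (-3.61, +3.64);  n_0 = (+0.7100, +0.7042)
edge 4: e_4 = (+1.77, +1.62);  n_4 = (+0.6752, -0.7377)
∠(n_0, n_4) = 92.30°
δ = |180° − 92.30°| = 87.70°
87.70° > 2α = 48.46°  →  invalid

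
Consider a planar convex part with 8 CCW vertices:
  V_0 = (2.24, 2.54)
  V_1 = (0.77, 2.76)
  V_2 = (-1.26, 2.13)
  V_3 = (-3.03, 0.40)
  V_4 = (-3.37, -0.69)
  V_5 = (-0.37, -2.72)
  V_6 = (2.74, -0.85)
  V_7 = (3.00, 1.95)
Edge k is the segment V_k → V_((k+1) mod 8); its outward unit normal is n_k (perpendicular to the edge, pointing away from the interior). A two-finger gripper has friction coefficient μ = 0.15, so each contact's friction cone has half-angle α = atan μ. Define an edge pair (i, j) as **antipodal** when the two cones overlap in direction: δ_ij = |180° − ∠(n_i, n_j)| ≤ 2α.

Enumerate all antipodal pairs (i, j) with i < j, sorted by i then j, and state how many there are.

count = 4; pairs: (1,5), (2,5), (3,6), (4,7)

α = atan 0.15 = 8.53°;  2α = 17.06°
n_0 = (+0.1480, +0.9890)
n_1 = (-0.2964, +0.9551)
n_2 = (-0.6990, +0.7151)
n_3 = (-0.9546, +0.2978)
n_4 = (-0.5604, -0.8282)
n_5 = (+0.5153, -0.8570)
n_6 = (+0.9957, -0.0925)
n_7 = (+0.6132, +0.7899)
  (0,1): δ = 154.25°  ·
  (0,2): δ = 127.14°  ·
  (0,3): δ = 98.81°  ·
  (0,4): δ = 25.57°  ·
  (0,5): δ = 39.53°  ·
  (0,6): δ = 93.21°  ·
  (0,7): δ = 150.69°  ·
  (1,2): δ = 152.90°  ·
  (1,3): δ = 124.57°  ·
  (1,4): δ = 51.33°  ·
  (1,5): δ = 13.78°  ✓
  (1,6): δ = 67.45°  ·
  (1,7): δ = 124.94°  ·
  (2,3): δ = 151.67°  ·
  (2,4): δ = 78.43°  ·
  (2,5): δ = 13.33°  ✓
  (2,6): δ = 40.35°  ·
  (2,7): δ = 97.83°  ·
  (3,4): δ = 106.76°  ·
  (3,5): δ = 41.66°  ·
  (3,6): δ = 12.02°  ✓
  (3,7): δ = 69.50°  ·
  (4,5): δ = 114.90°  ·
  (4,6): δ = 61.22°  ·
  (4,7): δ = 3.74°  ✓
  (5,6): δ = 126.32°  ·
  (5,7): δ = 68.84°  ·
  (6,7): δ = 122.52°  ·
antipodal pairs: 4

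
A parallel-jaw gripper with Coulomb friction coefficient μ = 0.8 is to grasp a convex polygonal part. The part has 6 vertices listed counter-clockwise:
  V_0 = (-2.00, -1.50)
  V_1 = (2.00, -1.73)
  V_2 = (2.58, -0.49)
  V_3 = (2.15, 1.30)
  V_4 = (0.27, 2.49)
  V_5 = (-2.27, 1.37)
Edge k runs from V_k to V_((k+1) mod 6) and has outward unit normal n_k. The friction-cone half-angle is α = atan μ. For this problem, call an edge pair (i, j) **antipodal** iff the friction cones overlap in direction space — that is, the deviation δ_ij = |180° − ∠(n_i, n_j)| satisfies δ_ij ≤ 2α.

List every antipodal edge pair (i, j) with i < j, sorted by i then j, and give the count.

count = 7; pairs: (0,2), (0,3), (0,4), (1,4), (1,5), (2,5), (3,5)

α = atan 0.8 = 38.66°;  2α = 77.32°
n_0 = (-0.0574, -0.9984)
n_1 = (+0.9058, -0.4237)
n_2 = (+0.9723, +0.2336)
n_3 = (+0.5348, +0.8450)
n_4 = (-0.4035, +0.9150)
n_5 = (-0.9956, -0.0937)
  (0,1): δ = 111.78°  ·
  (0,2): δ = 73.20°  ✓
  (0,3): δ = 29.04°  ✓
  (0,4): δ = 27.09°  ✓
  (0,5): δ = 98.67°  ·
  (1,2): δ = 141.42°  ·
  (1,3): δ = 97.27°  ·
  (1,4): δ = 41.14°  ✓
  (1,5): δ = 30.44°  ✓
  (2,3): δ = 135.84°  ·
  (2,4): δ = 79.71°  ·
  (2,5): δ = 8.13°  ✓
  (3,4): δ = 123.87°  ·
  (3,5): δ = 52.29°  ✓
  (4,5): δ = 108.42°  ·
antipodal pairs: 7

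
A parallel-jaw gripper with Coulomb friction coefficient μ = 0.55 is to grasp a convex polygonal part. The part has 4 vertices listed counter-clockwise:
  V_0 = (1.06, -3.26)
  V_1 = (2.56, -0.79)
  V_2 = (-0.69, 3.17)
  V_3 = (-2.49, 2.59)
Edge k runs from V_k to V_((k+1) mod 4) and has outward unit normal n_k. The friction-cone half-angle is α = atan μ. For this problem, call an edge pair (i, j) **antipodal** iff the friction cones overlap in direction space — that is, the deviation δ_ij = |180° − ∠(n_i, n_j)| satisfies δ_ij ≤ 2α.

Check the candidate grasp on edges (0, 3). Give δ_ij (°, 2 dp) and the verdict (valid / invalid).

δ = 62.52°, invalid

α = atan 0.55 = 28.81°;  2α = 57.62°
edge 0: e_0 = (+1.50, +2.47);  n_0 = (+0.8547, -0.5191)
edge 3: e_3 = (+3.55, -5.85);  n_3 = (-0.8549, -0.5188)
∠(n_0, n_3) = 117.48°
δ = |180° − 117.48°| = 62.52°
62.52° > 2α = 57.62°  →  invalid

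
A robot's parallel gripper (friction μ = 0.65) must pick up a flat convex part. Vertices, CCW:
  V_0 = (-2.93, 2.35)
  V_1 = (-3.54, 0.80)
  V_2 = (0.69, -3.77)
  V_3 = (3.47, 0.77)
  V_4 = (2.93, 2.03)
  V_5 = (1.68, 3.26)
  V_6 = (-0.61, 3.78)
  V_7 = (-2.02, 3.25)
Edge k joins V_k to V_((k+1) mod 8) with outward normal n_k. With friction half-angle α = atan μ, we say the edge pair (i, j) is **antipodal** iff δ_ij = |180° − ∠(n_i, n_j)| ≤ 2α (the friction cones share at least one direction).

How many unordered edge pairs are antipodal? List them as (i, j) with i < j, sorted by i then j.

count = 7; pairs: (0,2), (0,3), (1,3), (1,4), (1,5), (2,6), (2,7)

α = atan 0.65 = 33.02°;  2α = 66.05°
n_0 = (-0.9305, +0.3662)
n_1 = (-0.7339, -0.6793)
n_2 = (+0.8528, -0.5222)
n_3 = (+0.9191, +0.3939)
n_4 = (+0.7014, +0.7128)
n_5 = (+0.2214, +0.9752)
n_6 = (-0.3519, +0.9361)
n_7 = (-0.7032, +0.7110)
  (0,1): δ = 115.73°  ·
  (0,2): δ = 10.00°  ✓
  (0,3): δ = 44.68°  ✓
  (0,4): δ = 66.94°  ·
  (0,5): δ = 98.69°  ·
  (0,6): δ = 132.08°  ·
  (0,7): δ = 156.17°  ·
  (1,2): δ = 74.27°  ·
  (1,3): δ = 19.59°  ✓
  (1,4): δ = 2.67°  ✓
  (1,5): δ = 34.42°  ✓
  (1,6): δ = 67.81°  ·
  (1,7): δ = 91.90°  ·
  (2,3): δ = 125.32°  ·
  (2,4): δ = 103.06°  ·
  (2,5): δ = 71.31°  ·
  (2,6): δ = 37.92°  ✓
  (2,7): δ = 13.84°  ✓
  (3,4): δ = 157.74°  ·
  (3,5): δ = 125.99°  ·
  (3,6): δ = 92.60°  ·
  (3,7): δ = 68.52°  ·
  (4,5): δ = 148.26°  ·
  (4,6): δ = 114.86°  ·
  (4,7): δ = 90.78°  ·
  (5,6): δ = 146.61°  ·
  (5,7): δ = 122.52°  ·
  (6,7): δ = 155.92°  ·
antipodal pairs: 7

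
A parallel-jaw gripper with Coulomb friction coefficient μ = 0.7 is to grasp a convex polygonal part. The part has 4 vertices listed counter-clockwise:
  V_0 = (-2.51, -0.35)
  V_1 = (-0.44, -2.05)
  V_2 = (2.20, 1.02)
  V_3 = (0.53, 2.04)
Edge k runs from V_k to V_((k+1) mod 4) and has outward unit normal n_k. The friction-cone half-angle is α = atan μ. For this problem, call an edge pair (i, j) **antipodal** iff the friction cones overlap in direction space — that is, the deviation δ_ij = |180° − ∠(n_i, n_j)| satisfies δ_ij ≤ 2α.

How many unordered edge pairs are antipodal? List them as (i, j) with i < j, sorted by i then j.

count = 2; pairs: (0,2), (1,3)

α = atan 0.7 = 34.99°;  2α = 69.98°
n_0 = (-0.6347, -0.7728)
n_1 = (+0.7582, -0.6520)
n_2 = (+0.5212, +0.8534)
n_3 = (-0.6180, +0.7861)
  (0,1): δ = 91.30°  ·
  (0,2): δ = 7.98°  ✓
  (0,3): δ = 77.57°  ·
  (1,2): δ = 80.72°  ·
  (1,3): δ = 11.13°  ✓
  (2,3): δ = 110.41°  ·
antipodal pairs: 2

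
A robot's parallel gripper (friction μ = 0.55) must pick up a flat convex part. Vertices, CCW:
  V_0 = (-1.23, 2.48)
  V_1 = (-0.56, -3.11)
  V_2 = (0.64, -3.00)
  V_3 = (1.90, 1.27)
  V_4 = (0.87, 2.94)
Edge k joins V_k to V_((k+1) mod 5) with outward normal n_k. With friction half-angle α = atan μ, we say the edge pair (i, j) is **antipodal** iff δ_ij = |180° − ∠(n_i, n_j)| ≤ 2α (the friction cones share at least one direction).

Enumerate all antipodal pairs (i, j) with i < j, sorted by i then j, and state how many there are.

count = 3; pairs: (0,2), (0,3), (1,4)

α = atan 0.55 = 28.81°;  2α = 57.62°
n_0 = (-0.9929, -0.1190)
n_1 = (+0.0913, -0.9958)
n_2 = (+0.9591, -0.2830)
n_3 = (+0.8511, +0.5250)
n_4 = (-0.2140, +0.9768)
  (0,1): δ = 91.60°  ·
  (0,2): δ = 23.28°  ✓
  (0,3): δ = 24.83°  ✓
  (0,4): δ = 95.52°  ·
  (1,2): δ = 111.68°  ·
  (1,3): δ = 63.57°  ·
  (1,4): δ = 7.12°  ✓
  (2,3): δ = 131.89°  ·
  (2,4): δ = 61.20°  ·
  (3,4): δ = 109.31°  ·
antipodal pairs: 3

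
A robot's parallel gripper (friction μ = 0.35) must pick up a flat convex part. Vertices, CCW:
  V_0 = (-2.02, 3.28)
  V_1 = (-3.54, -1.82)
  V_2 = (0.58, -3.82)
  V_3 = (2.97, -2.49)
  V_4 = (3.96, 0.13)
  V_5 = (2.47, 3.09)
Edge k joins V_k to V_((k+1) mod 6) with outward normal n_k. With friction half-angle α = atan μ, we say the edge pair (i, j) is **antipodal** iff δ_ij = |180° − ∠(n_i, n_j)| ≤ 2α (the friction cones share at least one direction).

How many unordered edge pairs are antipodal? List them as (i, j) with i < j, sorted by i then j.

count = 4; pairs: (0,3), (1,4), (1,5), (2,5)

α = atan 0.35 = 19.29°;  2α = 38.58°
n_0 = (-0.9583, +0.2856)
n_1 = (-0.4367, -0.8996)
n_2 = (+0.4863, -0.8738)
n_3 = (+0.9354, -0.3535)
n_4 = (+0.8932, +0.4496)
n_5 = (+0.0423, +0.9991)
  (0,1): δ = 99.30°  ·
  (0,2): δ = 44.31°  ·
  (0,3): δ = 4.10°  ✓
  (0,4): δ = 43.32°  ·
  (0,5): δ = 104.17°  ·
  (1,2): δ = 125.01°  ·
  (1,3): δ = 84.81°  ·
  (1,4): δ = 37.39°  ✓
  (1,5): δ = 23.47°  ✓
  (2,3): δ = 139.80°  ·
  (2,4): δ = 92.38°  ·
  (2,5): δ = 31.52°  ✓
  (3,4): δ = 132.58°  ·
  (3,5): δ = 71.72°  ·
  (4,5): δ = 119.14°  ·
antipodal pairs: 4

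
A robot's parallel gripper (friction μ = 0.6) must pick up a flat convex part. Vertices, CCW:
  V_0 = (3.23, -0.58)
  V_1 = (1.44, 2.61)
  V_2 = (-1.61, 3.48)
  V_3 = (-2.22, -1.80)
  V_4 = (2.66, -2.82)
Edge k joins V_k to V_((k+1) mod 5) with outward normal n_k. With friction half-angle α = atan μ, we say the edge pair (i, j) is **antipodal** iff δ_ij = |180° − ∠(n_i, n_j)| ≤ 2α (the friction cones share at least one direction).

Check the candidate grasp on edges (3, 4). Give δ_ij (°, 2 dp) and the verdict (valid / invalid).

δ = 92.47°, invalid

α = atan 0.6 = 30.96°;  2α = 61.93°
edge 3: e_3 = (+4.88, -1.02);  n_3 = (-0.2046, -0.9788)
edge 4: e_4 = (+0.57, +2.24);  n_4 = (+0.9691, -0.2466)
∠(n_3, n_4) = 87.53°
δ = |180° − 87.53°| = 92.47°
92.47° > 2α = 61.93°  →  invalid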